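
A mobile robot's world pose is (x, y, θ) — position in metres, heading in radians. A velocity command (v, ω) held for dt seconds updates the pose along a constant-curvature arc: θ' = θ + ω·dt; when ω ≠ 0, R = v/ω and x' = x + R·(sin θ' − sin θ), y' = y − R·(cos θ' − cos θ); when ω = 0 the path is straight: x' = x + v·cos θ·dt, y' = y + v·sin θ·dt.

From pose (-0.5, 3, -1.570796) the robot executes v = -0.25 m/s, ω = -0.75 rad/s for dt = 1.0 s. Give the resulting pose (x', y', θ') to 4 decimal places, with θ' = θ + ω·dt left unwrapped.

(-0.4106, 3.2272, -2.3208)

θ' = -1.5708 + -0.75·1.0 = -2.3208
R = v/ω = -0.25/-0.75 = 0.3333
x' = -0.5 + 0.3333·(sin -2.3208 − sin -1.5708) = -0.4106
y' = 3 − 0.3333·(cos -2.3208 − cos -1.5708) = 3.2272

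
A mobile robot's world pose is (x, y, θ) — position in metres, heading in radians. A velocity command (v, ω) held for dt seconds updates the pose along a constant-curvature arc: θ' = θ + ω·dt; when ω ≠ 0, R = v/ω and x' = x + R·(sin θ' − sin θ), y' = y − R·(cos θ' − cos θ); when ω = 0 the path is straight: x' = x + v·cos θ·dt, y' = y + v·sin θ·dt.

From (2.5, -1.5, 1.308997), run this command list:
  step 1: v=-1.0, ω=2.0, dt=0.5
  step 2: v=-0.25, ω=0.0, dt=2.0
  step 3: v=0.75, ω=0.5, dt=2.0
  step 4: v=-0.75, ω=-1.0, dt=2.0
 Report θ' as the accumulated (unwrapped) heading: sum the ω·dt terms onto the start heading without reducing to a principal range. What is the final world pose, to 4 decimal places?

step 1: θ'=2.3090 (R=-0.5000) → pose (2.6131, -1.9659, 2.3090)
step 2: θ'=2.3090 (straight) → pose (2.9496, -2.3357, 2.3090)
step 3: θ'=3.3090 (R=1.5000) → pose (1.5901, -1.8661, 3.3090)
step 4: θ'=1.3090 (R=0.7500) → pose (2.4396, -2.7998, 1.3090)

(2.4396, -2.7998, 1.3090)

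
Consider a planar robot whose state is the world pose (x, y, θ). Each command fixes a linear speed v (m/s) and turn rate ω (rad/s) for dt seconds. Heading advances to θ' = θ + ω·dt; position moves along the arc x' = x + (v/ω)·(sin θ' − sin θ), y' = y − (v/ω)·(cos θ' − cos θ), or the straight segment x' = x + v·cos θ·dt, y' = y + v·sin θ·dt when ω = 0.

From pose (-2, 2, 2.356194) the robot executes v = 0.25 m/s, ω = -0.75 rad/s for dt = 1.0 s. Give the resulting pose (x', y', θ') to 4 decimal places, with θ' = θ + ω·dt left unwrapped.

θ' = 2.3562 + -0.75·1.0 = 1.6062
R = v/ω = 0.25/-0.75 = -0.3333
x' = -2 + -0.3333·(sin 1.6062 − sin 2.3562) = -2.0974
y' = 2 − -0.3333·(cos 1.6062 − cos 2.3562) = 2.2239

(-2.0974, 2.2239, 1.6062)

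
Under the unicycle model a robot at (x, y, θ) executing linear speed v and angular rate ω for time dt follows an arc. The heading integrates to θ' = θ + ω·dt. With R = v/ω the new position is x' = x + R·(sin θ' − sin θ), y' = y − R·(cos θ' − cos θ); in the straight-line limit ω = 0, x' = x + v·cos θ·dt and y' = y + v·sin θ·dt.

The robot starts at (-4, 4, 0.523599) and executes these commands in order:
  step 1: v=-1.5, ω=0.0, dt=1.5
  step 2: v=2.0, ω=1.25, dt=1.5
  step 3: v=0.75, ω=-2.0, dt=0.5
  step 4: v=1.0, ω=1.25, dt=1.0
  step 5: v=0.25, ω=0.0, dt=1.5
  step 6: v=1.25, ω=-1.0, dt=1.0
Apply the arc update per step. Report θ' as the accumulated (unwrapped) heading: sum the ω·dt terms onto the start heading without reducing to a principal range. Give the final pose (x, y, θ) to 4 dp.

(-7.1765, 7.8027, 1.6486)

step 1: θ'=0.5236 (straight) → pose (-5.9486, 2.8750, 0.5236)
step 2: θ'=2.3986 (R=1.6000) → pose (-5.6662, 5.4390, 2.3986)
step 3: θ'=1.3986 (R=-0.3750) → pose (-5.7819, 5.7794, 1.3986)
step 4: θ'=2.6486 (R=0.8000) → pose (-6.1915, 6.6212, 2.6486)
step 5: θ'=2.6486 (straight) → pose (-6.5218, 6.7987, 2.6486)
step 6: θ'=1.6486 (R=-1.2500) → pose (-7.1765, 7.8027, 1.6486)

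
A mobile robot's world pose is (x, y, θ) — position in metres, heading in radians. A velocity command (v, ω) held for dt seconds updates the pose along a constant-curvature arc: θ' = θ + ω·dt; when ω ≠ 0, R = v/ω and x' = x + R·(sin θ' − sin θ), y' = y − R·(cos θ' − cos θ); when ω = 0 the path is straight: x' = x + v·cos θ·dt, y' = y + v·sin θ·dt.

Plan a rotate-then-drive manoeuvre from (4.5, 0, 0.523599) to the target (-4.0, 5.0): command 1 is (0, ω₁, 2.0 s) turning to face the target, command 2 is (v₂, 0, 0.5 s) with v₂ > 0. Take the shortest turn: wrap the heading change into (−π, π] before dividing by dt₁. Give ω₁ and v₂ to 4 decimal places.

heading to target = atan2(5−0, -4−4.5) = 2.6099
Δθ = wrap(2.6099 − 0.5236) = 2.0863; ω₁ = Δθ/dt₁ = 1.0431
distance = √((-4−4.5)² + (5−0)²) = 9.8615; v₂ = distance/dt₂ = 19.7231

ω₁ = 1.0431, v₂ = 19.7231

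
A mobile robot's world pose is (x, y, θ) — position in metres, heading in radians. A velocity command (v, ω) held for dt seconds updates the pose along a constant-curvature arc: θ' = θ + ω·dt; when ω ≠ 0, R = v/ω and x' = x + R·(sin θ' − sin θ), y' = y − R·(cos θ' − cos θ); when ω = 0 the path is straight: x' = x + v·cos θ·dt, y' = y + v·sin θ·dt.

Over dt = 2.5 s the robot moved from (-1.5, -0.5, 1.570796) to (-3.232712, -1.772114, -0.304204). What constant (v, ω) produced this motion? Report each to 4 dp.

Δθ = -0.304204 − 1.570796 = -1.875000
ω = Δθ/dt = -1.875000/2.5 = -0.7500
R = Δx/(sin θ' − sin θ) = 1.3333
v = R·ω = 1.3333·-0.7500 = -1.0000

v = -1.0000, ω = -0.7500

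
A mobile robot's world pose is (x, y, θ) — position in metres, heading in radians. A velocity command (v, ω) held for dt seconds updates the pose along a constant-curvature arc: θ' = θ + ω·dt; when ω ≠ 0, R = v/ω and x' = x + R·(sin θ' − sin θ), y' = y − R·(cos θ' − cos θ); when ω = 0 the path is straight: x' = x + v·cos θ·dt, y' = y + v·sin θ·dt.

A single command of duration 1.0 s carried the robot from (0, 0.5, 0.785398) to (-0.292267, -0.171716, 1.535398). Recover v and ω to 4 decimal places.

Δθ = 1.535398 − 0.785398 = 0.750000
ω = Δθ/dt = 0.750000/1.0 = 0.7500
R = −Δy/(cos θ' − cos θ) = -1.0000
v = R·ω = -1.0000·0.7500 = -0.7500

v = -0.7500, ω = 0.7500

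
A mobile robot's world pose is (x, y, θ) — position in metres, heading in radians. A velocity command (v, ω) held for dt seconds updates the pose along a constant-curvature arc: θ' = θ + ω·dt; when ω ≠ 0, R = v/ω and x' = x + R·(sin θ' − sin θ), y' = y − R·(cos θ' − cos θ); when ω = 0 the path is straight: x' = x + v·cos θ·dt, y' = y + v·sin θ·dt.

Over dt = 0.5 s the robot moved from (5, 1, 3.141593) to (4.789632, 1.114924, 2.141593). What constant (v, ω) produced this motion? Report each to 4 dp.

v = 0.5000, ω = -2.0000

Δθ = 2.141593 − 3.141593 = -1.000000
ω = Δθ/dt = -1.000000/0.5 = -2.0000
R = Δx/(sin θ' − sin θ) = -0.2500
v = R·ω = -0.2500·-2.0000 = 0.5000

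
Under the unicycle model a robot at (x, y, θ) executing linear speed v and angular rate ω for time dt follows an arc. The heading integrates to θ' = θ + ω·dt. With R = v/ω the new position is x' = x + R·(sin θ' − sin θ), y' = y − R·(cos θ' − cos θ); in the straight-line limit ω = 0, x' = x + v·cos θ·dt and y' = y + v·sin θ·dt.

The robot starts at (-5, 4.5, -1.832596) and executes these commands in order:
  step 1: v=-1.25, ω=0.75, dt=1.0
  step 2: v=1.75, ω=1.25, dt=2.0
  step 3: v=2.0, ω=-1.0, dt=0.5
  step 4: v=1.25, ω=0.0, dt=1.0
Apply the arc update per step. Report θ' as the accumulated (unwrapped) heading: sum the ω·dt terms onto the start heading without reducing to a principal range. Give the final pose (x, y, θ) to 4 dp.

step 1: θ'=-1.0826 (R=-1.6667) → pose (-5.1379, 5.7131, -1.0826)
step 2: θ'=1.4174 (R=1.4000) → pose (-2.5179, 6.1558, 1.4174)
step 3: θ'=0.9174 (R=-2.0000) → pose (-2.1294, 7.0660, 0.9174)
step 4: θ'=0.9174 (straight) → pose (-1.3696, 8.0586, 0.9174)

(-1.3696, 8.0586, 0.9174)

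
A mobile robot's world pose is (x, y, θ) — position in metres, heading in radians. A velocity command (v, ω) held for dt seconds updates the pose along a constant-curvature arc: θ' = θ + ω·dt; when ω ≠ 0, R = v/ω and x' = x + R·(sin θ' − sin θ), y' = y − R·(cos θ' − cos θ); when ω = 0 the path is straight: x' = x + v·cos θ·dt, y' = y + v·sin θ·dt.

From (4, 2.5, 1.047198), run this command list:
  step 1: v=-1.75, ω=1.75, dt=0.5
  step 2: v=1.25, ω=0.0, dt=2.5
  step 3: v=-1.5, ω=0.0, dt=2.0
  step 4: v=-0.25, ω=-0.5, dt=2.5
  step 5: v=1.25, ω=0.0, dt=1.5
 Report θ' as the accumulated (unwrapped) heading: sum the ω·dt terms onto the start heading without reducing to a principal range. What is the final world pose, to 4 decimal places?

step 1: θ'=1.9222 (R=-1.0000) → pose (3.9271, 1.6558, 1.9222)
step 2: θ'=1.9222 (straight) → pose (2.8515, 4.5898, 1.9222)
step 3: θ'=1.9222 (straight) → pose (3.8841, 1.7731, 1.9222)
step 4: θ'=0.6722 (R=0.5000) → pose (3.7260, 1.2098, 0.6722)
step 5: θ'=0.6722 (straight) → pose (5.1931, 2.3774, 0.6722)

(5.1931, 2.3774, 0.6722)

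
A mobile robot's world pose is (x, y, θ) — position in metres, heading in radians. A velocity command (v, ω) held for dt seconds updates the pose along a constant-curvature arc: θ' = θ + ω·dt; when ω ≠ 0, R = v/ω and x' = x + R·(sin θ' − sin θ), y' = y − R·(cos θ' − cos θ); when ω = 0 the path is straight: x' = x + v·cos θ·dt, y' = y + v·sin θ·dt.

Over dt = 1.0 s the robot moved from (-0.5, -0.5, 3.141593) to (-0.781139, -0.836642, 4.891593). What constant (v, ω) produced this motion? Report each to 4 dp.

Δθ = 4.891593 − 3.141593 = 1.750000
ω = Δθ/dt = 1.750000/1.0 = 1.7500
R = −Δy/(cos θ' − cos θ) = 0.2857
v = R·ω = 0.2857·1.7500 = 0.5000

v = 0.5000, ω = 1.7500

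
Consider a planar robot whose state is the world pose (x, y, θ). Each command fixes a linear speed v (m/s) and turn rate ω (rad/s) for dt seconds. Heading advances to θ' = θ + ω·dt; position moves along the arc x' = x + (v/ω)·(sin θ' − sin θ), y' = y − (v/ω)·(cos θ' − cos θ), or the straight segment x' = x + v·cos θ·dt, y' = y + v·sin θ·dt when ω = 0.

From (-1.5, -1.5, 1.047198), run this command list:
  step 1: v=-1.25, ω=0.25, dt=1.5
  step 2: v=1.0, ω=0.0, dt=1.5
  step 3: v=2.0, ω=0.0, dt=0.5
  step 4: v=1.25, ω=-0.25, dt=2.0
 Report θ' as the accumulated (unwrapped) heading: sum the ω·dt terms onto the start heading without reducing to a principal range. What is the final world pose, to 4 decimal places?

(-0.7844, 1.4928, 0.9222)

step 1: θ'=1.4222 (R=-5.0000) → pose (-2.1148, -3.2597, 1.4222)
step 2: θ'=1.4222 (straight) → pose (-1.8927, -1.7763, 1.4222)
step 3: θ'=1.4222 (straight) → pose (-1.7446, -0.7873, 1.4222)
step 4: θ'=0.9222 (R=-5.0000) → pose (-0.7844, 1.4928, 0.9222)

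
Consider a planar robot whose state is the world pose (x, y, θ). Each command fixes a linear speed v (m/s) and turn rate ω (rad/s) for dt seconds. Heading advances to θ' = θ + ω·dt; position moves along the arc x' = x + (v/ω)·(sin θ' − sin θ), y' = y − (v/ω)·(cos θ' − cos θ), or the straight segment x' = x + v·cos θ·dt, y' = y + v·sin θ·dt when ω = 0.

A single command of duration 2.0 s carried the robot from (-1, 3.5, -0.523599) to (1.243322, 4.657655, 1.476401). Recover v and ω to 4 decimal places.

Δθ = 1.476401 − -0.523599 = 2.000000
ω = Δθ/dt = 2.000000/2.0 = 1.0000
R = Δx/(sin θ' − sin θ) = 1.5000
v = R·ω = 1.5000·1.0000 = 1.5000

v = 1.5000, ω = 1.0000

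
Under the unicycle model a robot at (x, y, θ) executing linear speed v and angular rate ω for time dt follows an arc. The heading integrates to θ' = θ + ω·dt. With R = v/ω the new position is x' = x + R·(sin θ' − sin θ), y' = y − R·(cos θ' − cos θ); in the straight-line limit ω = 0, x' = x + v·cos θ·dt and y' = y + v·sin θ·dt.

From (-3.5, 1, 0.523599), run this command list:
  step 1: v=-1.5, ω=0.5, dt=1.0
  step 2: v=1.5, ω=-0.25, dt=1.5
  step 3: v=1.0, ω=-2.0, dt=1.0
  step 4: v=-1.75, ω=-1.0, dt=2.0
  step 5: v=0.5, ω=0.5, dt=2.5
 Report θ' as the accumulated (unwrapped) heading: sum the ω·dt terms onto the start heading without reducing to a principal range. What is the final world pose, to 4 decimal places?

step 1: θ'=1.0236 (R=-3.0000) → pose (-4.5620, -0.0372, 1.0236)
step 2: θ'=0.6486 (R=-6.0000) → pose (-3.0625, 1.6226, 0.6486)
step 3: θ'=-1.3514 (R=-0.5000) → pose (-2.2724, 1.3330, -1.3514)
step 4: θ'=-3.3514 (R=1.7500) → pose (-0.1999, 3.4255, -3.3514)
step 5: θ'=-2.1014 (R=1.0000) → pose (-1.2707, 2.9535, -2.1014)

(-1.2707, 2.9535, -2.1014)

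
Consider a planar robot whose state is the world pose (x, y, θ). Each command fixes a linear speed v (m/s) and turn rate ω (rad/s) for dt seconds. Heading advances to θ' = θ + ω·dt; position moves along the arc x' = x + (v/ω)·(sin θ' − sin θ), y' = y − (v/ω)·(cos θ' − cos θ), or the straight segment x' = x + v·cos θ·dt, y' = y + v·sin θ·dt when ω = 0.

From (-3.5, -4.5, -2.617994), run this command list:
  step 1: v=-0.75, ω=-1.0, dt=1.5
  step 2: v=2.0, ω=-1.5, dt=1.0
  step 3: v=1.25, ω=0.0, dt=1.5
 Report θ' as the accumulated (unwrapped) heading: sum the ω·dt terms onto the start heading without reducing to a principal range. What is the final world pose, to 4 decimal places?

(-0.7467, -1.7765, -5.6180)

step 1: θ'=-4.1180 (R=0.7500) → pose (-2.5036, -4.7295, -4.1180)
step 2: θ'=-5.6180 (R=-1.3333) → pose (-2.2219, -2.9338, -5.6180)
step 3: θ'=-5.6180 (straight) → pose (-0.7467, -1.7765, -5.6180)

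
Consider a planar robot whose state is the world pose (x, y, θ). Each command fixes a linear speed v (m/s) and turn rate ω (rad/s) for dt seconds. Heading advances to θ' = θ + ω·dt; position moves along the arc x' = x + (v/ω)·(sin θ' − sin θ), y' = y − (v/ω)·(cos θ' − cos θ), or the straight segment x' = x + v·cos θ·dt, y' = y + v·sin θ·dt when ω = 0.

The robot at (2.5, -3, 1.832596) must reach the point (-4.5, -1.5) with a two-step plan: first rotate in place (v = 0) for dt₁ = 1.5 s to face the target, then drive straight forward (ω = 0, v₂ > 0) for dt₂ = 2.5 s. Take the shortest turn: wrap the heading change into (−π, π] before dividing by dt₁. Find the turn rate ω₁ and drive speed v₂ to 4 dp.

ω₁ = 0.7319, v₂ = 2.8636

heading to target = atan2(-1.5−-3, -4.5−2.5) = 2.9305
Δθ = wrap(2.9305 − 1.8326) = 1.0979; ω₁ = Δθ/dt₁ = 0.7319
distance = √((-4.5−2.5)² + (-1.5−-3)²) = 7.1589; v₂ = distance/dt₂ = 2.8636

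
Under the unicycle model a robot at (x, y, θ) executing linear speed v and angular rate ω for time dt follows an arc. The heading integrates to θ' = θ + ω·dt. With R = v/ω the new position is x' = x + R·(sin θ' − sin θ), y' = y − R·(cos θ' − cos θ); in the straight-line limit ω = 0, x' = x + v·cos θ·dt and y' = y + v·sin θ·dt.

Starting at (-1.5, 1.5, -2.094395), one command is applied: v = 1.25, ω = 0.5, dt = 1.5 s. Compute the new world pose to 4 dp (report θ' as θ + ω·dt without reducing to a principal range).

θ' = -2.0944 + 0.5·1.5 = -1.3444
R = v/ω = 1.25/0.5 = 2.5000
x' = -1.5 + 2.5000·(sin -1.3444 − sin -2.0944) = -1.7711
y' = 1.5 − 2.5000·(cos -1.3444 − cos -2.0944) = -0.3112

(-1.7711, -0.3112, -1.3444)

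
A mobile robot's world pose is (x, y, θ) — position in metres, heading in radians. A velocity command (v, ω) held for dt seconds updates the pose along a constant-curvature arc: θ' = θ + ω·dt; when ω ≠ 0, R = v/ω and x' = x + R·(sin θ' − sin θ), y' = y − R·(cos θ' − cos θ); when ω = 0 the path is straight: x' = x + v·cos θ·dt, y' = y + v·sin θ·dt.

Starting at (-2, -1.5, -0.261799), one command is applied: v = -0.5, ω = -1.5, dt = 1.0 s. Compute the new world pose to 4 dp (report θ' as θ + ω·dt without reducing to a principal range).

(-2.2410, -1.1147, -1.7618)

θ' = -0.2618 + -1.5·1.0 = -1.7618
R = v/ω = -0.5/-1.5 = 0.3333
x' = -2 + 0.3333·(sin -1.7618 − sin -0.2618) = -2.2410
y' = -1.5 − 0.3333·(cos -1.7618 − cos -0.2618) = -1.1147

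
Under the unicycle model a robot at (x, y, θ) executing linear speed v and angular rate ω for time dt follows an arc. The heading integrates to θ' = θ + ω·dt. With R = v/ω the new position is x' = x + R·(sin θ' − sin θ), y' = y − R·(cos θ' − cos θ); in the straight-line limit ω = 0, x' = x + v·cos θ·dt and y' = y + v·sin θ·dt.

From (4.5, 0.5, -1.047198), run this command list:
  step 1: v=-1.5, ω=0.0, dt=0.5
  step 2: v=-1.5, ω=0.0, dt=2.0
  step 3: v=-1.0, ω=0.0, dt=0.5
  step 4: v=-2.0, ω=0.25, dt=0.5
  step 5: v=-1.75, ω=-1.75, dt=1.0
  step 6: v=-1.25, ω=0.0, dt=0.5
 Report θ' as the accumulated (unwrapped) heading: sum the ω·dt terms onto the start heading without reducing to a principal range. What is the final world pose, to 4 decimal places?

(2.7242, 6.7918, -2.6722)

step 1: θ'=-1.0472 (straight) → pose (4.1250, 1.1495, -1.0472)
step 2: θ'=-1.0472 (straight) → pose (2.6250, 3.7476, -1.0472)
step 3: θ'=-1.0472 (straight) → pose (2.3750, 4.1806, -1.0472)
step 4: θ'=-0.9222 (R=-8.0000) → pose (1.8222, 5.0132, -0.9222)
step 5: θ'=-2.6722 (R=1.0000) → pose (2.1668, 6.5091, -2.6722)
step 6: θ'=-2.6722 (straight) → pose (2.7242, 6.7918, -2.6722)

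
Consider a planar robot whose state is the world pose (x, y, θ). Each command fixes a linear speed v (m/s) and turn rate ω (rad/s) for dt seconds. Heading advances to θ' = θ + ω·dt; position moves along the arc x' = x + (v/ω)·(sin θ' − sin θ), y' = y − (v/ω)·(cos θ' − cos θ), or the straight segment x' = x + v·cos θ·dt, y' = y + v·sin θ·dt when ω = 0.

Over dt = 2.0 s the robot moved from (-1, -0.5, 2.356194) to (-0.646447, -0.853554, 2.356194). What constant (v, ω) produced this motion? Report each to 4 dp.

Δθ = 2.356194 − 2.356194 = 0.000000
ω = Δθ/dt = 0.000000/2.0 = 0.0000
ω = 0 → v = (Δx·cos θ + Δy·sin θ)/dt = -0.2500

v = -0.2500, ω = 0.0000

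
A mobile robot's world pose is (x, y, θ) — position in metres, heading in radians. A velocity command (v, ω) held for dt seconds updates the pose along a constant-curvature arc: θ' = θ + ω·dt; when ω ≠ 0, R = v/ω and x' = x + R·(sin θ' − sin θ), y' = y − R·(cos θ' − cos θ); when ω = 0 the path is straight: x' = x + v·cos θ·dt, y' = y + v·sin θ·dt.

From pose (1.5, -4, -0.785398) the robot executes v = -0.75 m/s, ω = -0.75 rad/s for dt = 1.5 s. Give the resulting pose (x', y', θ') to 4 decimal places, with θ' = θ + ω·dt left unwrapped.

θ' = -0.7854 + -0.75·1.5 = -1.9104
R = v/ω = -0.75/-0.75 = 1.0000
x' = 1.5 + 1.0000·(sin -1.9104 − sin -0.7854) = 1.2642
y' = -4 − 1.0000·(cos -1.9104 − cos -0.7854) = -2.9598

(1.2642, -2.9598, -1.9104)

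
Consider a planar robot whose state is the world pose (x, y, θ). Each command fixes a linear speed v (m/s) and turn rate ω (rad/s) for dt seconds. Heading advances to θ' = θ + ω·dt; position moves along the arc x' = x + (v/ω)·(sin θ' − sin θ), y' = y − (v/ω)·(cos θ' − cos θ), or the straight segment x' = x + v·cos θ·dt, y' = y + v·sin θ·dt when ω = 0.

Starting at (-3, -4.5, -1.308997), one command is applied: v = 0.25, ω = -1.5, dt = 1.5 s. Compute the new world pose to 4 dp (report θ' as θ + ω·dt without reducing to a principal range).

(-3.2286, -4.6955, -3.5590)

θ' = -1.3090 + -1.5·1.5 = -3.5590
R = v/ω = 0.25/-1.5 = -0.1667
x' = -3 + -0.1667·(sin -3.5590 − sin -1.3090) = -3.2286
y' = -4.5 − -0.1667·(cos -3.5590 − cos -1.3090) = -4.6955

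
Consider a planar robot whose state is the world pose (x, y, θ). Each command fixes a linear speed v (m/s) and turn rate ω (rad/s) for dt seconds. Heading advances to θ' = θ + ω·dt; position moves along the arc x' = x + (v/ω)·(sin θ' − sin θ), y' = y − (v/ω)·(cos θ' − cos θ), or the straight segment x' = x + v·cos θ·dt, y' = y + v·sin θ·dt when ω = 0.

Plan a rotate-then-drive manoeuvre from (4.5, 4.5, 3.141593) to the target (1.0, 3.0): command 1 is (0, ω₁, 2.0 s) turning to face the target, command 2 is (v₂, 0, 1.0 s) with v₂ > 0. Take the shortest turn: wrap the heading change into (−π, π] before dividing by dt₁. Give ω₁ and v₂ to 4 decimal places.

heading to target = atan2(3−4.5, 1−4.5) = -2.7367
Δθ = wrap(-2.7367 − 3.1416) = 0.4049; ω₁ = Δθ/dt₁ = 0.2024
distance = √((1−4.5)² + (3−4.5)²) = 3.8079; v₂ = distance/dt₂ = 3.8079

ω₁ = 0.2024, v₂ = 3.8079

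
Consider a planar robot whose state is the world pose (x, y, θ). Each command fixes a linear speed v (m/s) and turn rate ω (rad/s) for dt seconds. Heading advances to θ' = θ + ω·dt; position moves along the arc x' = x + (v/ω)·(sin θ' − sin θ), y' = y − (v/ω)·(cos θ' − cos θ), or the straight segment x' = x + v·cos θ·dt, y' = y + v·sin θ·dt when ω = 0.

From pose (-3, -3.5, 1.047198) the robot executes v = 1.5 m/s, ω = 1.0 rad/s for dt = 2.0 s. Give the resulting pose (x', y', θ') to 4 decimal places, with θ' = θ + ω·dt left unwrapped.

θ' = 1.0472 + 1.0·2.0 = 3.0472
R = v/ω = 1.5/1.0 = 1.5000
x' = -3 + 1.5000·(sin 3.0472 − sin 1.0472) = -4.1577
y' = -3.5 − 1.5000·(cos 3.0472 − cos 1.0472) = -1.2567

(-4.1577, -1.2567, 3.0472)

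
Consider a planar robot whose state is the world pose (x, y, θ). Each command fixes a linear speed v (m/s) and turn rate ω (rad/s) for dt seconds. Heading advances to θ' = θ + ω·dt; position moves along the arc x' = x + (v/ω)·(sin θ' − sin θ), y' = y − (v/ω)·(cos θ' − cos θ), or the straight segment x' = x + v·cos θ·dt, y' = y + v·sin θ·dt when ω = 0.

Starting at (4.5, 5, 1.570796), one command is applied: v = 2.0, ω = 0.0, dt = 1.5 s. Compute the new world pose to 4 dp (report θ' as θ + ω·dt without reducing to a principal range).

θ' = 1.5708 + 0.0·1.5 = 1.5708
ω = 0 → straight: x' = 4.5 + 2.0·cos(1.5708)·1.5 = 4.5000
y' = 5 + 2.0·sin(1.5708)·1.5 = 8.0000

(4.5000, 8.0000, 1.5708)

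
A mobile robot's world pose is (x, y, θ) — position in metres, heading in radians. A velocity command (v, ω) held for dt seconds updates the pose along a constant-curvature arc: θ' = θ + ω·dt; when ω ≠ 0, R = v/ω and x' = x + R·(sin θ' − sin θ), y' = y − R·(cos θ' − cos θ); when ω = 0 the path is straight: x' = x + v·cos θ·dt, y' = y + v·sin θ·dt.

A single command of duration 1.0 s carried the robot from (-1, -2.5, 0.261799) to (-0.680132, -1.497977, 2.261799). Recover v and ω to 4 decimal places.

v = 1.2500, ω = 2.0000

Δθ = 2.261799 − 0.261799 = 2.000000
ω = Δθ/dt = 2.000000/1.0 = 2.0000
R = −Δy/(cos θ' − cos θ) = 0.6250
v = R·ω = 0.6250·2.0000 = 1.2500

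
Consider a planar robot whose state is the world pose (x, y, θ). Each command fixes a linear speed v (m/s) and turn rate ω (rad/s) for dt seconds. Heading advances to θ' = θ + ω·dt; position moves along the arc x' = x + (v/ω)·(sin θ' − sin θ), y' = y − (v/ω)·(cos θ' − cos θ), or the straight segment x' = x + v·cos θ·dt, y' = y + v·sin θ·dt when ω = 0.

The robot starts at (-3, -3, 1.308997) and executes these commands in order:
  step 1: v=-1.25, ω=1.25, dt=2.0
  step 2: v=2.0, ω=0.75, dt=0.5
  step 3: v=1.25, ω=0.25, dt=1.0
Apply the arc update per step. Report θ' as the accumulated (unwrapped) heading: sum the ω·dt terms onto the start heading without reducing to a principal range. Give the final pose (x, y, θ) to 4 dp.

(-2.5570, -5.9410, 4.4340)

step 1: θ'=3.8090 (R=-1.0000) → pose (-1.4151, -4.0442, 3.8090)
step 2: θ'=4.1840 (R=2.6667) → pose (-2.0676, -4.7943, 4.1840)
step 3: θ'=4.4340 (R=5.0000) → pose (-2.5570, -5.9410, 4.4340)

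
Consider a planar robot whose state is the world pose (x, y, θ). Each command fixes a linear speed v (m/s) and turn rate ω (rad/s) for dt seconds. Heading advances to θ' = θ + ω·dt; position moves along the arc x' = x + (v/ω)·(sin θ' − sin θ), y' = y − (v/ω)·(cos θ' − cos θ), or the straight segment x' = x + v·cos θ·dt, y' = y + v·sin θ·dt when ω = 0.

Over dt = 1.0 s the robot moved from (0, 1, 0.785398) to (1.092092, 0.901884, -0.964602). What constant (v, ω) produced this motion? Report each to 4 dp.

Δθ = -0.964602 − 0.785398 = -1.750000
ω = Δθ/dt = -1.750000/1.0 = -1.7500
R = Δx/(sin θ' − sin θ) = -0.7143
v = R·ω = -0.7143·-1.7500 = 1.2500

v = 1.2500, ω = -1.7500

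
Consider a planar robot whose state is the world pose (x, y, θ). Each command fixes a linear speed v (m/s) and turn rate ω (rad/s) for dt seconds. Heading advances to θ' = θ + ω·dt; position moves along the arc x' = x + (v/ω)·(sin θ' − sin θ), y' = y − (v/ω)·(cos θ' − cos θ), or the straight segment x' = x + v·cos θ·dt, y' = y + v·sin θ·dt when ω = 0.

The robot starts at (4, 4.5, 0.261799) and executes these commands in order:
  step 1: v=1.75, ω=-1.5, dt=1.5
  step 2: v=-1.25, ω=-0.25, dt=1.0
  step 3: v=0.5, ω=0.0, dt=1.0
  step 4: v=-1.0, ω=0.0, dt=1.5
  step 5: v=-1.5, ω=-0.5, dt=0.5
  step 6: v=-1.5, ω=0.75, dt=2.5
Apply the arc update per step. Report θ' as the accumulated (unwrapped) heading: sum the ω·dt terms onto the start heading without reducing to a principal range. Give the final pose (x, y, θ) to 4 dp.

step 1: θ'=-1.9882 (R=-1.1667) → pose (5.3685, 2.9001, -1.9882)
step 2: θ'=-2.2382 (R=5.0000) → pose (6.0120, 3.9679, -2.2382)
step 3: θ'=-2.2382 (straight) → pose (5.7025, 3.5752, -2.2382)
step 4: θ'=-2.2382 (straight) → pose (6.6310, 4.7534, -2.2382)
step 5: θ'=-2.4882 (R=3.0000) → pose (7.1636, 5.2786, -2.4882)
step 6: θ'=-0.6132 (R=-2.0000) → pose (7.0988, 8.5023, -0.6132)

(7.0988, 8.5023, -0.6132)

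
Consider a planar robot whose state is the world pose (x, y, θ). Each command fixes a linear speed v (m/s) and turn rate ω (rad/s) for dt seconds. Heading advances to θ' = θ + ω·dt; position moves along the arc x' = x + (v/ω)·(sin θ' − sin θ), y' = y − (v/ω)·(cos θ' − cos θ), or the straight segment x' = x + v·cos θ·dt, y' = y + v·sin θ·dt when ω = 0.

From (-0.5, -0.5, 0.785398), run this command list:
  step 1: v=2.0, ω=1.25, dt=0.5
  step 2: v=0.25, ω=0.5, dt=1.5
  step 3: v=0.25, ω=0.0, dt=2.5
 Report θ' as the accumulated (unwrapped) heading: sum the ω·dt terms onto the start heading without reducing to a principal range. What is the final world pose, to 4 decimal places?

(-0.4774, 1.2532, 2.1604)

step 1: θ'=1.4104 (R=1.6000) → pose (-0.0519, 0.3758, 1.4104)
step 2: θ'=2.1604 (R=0.5000) → pose (-0.1299, 0.7337, 2.1604)
step 3: θ'=2.1604 (straight) → pose (-0.4774, 1.2532, 2.1604)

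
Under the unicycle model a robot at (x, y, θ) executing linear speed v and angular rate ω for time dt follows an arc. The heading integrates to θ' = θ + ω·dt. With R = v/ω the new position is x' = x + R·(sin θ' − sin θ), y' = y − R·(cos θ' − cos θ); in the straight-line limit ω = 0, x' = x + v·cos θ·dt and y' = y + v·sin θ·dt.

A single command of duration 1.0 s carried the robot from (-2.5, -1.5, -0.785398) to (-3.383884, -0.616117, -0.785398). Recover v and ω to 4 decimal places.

v = -1.2500, ω = 0.0000

Δθ = -0.785398 − -0.785398 = 0.000000
ω = Δθ/dt = 0.000000/1.0 = 0.0000
ω = 0 → v = (Δx·cos θ + Δy·sin θ)/dt = -1.2500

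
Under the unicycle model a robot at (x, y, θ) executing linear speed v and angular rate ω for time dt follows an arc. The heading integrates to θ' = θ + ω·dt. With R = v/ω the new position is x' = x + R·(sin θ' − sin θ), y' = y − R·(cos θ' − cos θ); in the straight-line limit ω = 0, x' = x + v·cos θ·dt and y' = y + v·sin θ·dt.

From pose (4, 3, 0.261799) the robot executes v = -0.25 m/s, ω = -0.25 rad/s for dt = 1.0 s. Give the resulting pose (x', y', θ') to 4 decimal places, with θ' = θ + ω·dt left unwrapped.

θ' = 0.2618 + -0.25·1.0 = 0.0118
R = v/ω = -0.25/-0.25 = 1.0000
x' = 4 + 1.0000·(sin 0.0118 − sin 0.2618) = 3.7530
y' = 3 − 1.0000·(cos 0.0118 − cos 0.2618) = 2.9660

(3.7530, 2.9660, 0.0118)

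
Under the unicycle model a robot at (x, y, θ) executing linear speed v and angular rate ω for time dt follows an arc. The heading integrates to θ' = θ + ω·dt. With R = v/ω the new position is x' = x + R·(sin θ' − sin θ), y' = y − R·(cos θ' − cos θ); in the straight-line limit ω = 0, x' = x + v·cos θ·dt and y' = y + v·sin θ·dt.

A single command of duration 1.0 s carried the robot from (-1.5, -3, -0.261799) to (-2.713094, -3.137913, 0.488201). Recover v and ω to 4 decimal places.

v = -1.2500, ω = 0.7500

Δθ = 0.488201 − -0.261799 = 0.750000
ω = Δθ/dt = 0.750000/1.0 = 0.7500
R = Δx/(sin θ' − sin θ) = -1.6667
v = R·ω = -1.6667·0.7500 = -1.2500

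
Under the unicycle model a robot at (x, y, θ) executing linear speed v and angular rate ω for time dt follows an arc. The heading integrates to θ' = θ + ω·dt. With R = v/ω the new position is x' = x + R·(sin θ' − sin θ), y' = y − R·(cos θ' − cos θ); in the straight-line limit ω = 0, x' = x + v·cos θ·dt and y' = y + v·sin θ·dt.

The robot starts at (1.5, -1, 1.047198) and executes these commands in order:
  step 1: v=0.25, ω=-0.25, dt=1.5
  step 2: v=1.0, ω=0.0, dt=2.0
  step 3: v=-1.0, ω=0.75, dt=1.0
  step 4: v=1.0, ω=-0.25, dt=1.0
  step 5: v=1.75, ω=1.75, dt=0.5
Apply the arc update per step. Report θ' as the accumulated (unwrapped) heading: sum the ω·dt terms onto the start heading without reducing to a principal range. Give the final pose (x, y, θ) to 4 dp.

(3.0564, 1.4890, 2.0472)

step 1: θ'=0.6722 (R=-1.0000) → pose (1.7433, -0.7175, 0.6722)
step 2: θ'=0.6722 (straight) → pose (3.3082, 0.5279, 0.6722)
step 3: θ'=1.4222 (R=-1.3333) → pose (2.8199, -0.3180, 1.4222)
step 4: θ'=1.1722 (R=-4.0000) → pose (3.0894, 0.6423, 1.1722)
step 5: θ'=2.0472 (R=1.0000) → pose (3.0564, 1.4890, 2.0472)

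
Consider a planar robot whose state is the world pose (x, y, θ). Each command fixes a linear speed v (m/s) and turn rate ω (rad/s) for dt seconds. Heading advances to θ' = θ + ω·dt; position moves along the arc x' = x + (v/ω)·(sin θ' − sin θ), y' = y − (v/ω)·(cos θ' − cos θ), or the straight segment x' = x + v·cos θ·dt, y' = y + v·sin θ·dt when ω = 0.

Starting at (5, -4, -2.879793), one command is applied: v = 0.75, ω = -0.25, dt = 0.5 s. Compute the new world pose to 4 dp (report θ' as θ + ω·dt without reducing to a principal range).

(4.6327, -4.0742, -3.0048)

θ' = -2.8798 + -0.25·0.5 = -3.0048
R = v/ω = 0.75/-0.25 = -3.0000
x' = 5 + -3.0000·(sin -3.0048 − sin -2.8798) = 4.6327
y' = -4 − -3.0000·(cos -3.0048 − cos -2.8798) = -4.0742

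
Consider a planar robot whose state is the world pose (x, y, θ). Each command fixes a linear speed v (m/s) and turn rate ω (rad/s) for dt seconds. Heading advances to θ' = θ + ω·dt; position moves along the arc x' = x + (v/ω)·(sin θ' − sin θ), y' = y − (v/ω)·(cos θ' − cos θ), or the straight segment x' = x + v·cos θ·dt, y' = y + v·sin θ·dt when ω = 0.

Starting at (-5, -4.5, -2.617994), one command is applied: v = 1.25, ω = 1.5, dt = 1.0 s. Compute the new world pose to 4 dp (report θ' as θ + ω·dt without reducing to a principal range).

θ' = -2.6180 + 1.5·1.0 = -1.1180
R = v/ω = 1.25/1.5 = 0.8333
x' = -5 + 0.8333·(sin -1.1180 − sin -2.6180) = -5.3327
y' = -4.5 − 0.8333·(cos -1.1180 − cos -2.6180) = -5.5863

(-5.3327, -5.5863, -1.1180)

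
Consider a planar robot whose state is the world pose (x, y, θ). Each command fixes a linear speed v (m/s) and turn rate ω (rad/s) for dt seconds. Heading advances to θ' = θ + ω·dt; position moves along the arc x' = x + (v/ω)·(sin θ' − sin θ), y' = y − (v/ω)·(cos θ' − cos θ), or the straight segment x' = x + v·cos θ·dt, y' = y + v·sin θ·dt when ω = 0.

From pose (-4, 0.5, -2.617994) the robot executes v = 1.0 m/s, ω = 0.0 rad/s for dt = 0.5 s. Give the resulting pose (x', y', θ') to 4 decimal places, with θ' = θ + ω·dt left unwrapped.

(-4.4330, 0.2500, -2.6180)

θ' = -2.6180 + 0.0·0.5 = -2.6180
ω = 0 → straight: x' = -4 + 1.0·cos(-2.6180)·0.5 = -4.4330
y' = 0.5 + 1.0·sin(-2.6180)·0.5 = 0.2500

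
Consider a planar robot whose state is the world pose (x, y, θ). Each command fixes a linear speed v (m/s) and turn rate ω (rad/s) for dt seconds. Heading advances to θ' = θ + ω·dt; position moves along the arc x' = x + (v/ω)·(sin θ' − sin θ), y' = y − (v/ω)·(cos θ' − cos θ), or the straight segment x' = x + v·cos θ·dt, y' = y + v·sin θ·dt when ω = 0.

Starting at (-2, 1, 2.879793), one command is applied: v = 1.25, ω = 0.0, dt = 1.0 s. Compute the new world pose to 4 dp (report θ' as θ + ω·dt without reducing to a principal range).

(-3.2074, 1.3235, 2.8798)

θ' = 2.8798 + 0.0·1.0 = 2.8798
ω = 0 → straight: x' = -2 + 1.25·cos(2.8798)·1.0 = -3.2074
y' = 1 + 1.25·sin(2.8798)·1.0 = 1.3235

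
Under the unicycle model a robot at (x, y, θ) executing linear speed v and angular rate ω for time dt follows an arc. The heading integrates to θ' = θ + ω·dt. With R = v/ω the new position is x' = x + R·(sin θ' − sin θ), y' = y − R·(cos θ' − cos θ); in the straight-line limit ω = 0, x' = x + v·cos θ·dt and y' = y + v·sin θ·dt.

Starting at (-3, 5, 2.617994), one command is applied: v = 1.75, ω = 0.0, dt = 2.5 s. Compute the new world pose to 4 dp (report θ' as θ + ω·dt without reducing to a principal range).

θ' = 2.6180 + 0.0·2.5 = 2.6180
ω = 0 → straight: x' = -3 + 1.75·cos(2.6180)·2.5 = -6.7889
y' = 5 + 1.75·sin(2.6180)·2.5 = 7.1875

(-6.7889, 7.1875, 2.6180)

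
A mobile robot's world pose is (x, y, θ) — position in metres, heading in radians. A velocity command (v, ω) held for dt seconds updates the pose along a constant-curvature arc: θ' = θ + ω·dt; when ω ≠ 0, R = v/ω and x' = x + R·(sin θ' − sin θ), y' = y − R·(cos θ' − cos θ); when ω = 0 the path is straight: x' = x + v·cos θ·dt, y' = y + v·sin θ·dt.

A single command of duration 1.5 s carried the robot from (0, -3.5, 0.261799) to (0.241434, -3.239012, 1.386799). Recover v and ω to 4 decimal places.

Δθ = 1.386799 − 0.261799 = 1.125000
ω = Δθ/dt = 1.125000/1.5 = 0.7500
R = −Δy/(cos θ' − cos θ) = 0.3333
v = R·ω = 0.3333·0.7500 = 0.2500

v = 0.2500, ω = 0.7500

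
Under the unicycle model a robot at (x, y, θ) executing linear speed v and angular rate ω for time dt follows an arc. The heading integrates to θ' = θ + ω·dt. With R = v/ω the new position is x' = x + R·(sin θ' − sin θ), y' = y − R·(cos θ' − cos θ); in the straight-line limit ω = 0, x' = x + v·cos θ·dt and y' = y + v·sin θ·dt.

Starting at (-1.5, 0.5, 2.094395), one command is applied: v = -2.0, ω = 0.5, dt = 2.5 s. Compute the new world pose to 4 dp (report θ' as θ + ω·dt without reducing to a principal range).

(2.7698, -1.4180, 3.3444)

θ' = 2.0944 + 0.5·2.5 = 3.3444
R = v/ω = -2.0/0.5 = -4.0000
x' = -1.5 + -4.0000·(sin 3.3444 − sin 2.0944) = 2.7698
y' = 0.5 − -4.0000·(cos 3.3444 − cos 2.0944) = -1.4180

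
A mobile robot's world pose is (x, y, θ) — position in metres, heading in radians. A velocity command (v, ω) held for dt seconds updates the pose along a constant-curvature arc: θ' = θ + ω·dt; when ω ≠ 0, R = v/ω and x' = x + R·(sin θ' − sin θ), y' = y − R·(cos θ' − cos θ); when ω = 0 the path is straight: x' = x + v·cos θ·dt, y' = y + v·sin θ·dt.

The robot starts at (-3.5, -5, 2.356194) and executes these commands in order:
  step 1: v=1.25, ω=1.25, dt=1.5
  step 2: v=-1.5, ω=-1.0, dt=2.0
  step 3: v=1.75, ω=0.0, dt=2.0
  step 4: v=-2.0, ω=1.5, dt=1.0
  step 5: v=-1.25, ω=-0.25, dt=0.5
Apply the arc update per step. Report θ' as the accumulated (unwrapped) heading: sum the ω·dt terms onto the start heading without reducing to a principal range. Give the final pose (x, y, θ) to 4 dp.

(-2.3921, -2.2304, 3.6062)

step 1: θ'=4.2312 (R=1.0000) → pose (-5.0935, -5.2443, 4.2312)
step 2: θ'=2.2312 (R=1.5000) → pose (-2.5793, -5.0184, 2.2312)
step 3: θ'=2.2312 (straight) → pose (-4.7263, -2.2543, 2.2312)
step 4: θ'=3.7312 (R=-1.3333) → pose (-2.9319, -2.5446, 3.7312)
step 5: θ'=3.6062 (R=5.0000) → pose (-2.3921, -2.2304, 3.6062)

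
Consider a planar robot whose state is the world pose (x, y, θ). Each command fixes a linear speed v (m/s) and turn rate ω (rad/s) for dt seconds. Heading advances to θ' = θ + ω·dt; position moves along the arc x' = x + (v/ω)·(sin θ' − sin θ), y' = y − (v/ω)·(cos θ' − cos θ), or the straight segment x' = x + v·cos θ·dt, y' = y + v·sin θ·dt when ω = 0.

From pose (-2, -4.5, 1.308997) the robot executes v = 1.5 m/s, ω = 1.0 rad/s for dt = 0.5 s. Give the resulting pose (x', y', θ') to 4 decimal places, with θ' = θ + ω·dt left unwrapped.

θ' = 1.3090 + 1.0·0.5 = 1.8090
R = v/ω = 1.5/1.0 = 1.5000
x' = -2 + 1.5000·(sin 1.8090 − sin 1.3090) = -1.9912
y' = -4.5 − 1.5000·(cos 1.8090 − cos 1.3090) = -3.7578

(-1.9912, -3.7578, 1.8090)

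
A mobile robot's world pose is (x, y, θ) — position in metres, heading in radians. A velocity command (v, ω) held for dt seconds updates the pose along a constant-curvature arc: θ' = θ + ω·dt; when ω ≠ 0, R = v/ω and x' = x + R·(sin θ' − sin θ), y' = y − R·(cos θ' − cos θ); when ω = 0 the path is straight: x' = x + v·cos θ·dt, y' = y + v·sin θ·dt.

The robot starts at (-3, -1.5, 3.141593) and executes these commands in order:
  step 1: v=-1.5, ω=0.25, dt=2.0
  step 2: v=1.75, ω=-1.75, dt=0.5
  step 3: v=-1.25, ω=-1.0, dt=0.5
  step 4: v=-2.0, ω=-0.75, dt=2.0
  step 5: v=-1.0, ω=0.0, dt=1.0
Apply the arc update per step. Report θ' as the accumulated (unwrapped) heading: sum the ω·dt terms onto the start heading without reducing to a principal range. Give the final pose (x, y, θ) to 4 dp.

step 1: θ'=3.6416 (R=-6.0000) → pose (-0.1234, -0.7655, 3.6416)
step 2: θ'=2.7666 (R=-1.0000) → pose (-0.9691, -0.8184, 2.7666)
step 3: θ'=2.2666 (R=1.2500) → pose (-0.4676, -1.1803, 2.2666)
step 4: θ'=0.7666 (R=2.6667) → pose (-0.6645, -4.8104, 0.7666)
step 5: θ'=0.7666 (straight) → pose (-1.3848, -5.5041, 0.7666)

(-1.3848, -5.5041, 0.7666)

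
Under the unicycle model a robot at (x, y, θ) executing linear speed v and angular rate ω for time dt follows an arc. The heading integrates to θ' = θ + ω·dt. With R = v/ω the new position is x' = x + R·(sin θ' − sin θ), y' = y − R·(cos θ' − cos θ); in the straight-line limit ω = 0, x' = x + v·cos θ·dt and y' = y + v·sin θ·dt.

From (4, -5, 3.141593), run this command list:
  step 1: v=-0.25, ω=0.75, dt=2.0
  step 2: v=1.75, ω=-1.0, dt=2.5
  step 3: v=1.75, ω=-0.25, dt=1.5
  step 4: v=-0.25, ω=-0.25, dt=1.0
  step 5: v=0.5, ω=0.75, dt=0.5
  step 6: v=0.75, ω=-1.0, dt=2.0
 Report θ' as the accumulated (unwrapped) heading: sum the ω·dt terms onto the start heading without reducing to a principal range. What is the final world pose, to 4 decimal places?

step 1: θ'=4.6416 (R=-0.3333) → pose (4.3325, -4.6902, 4.6416)
step 2: θ'=2.1416 (R=-1.7500) → pose (1.1143, -5.5120, 2.1416)
step 3: θ'=1.7666 (R=-7.0000) → pose (0.1384, -3.0917, 1.7666)
step 4: θ'=1.5166 (R=1.0000) → pose (0.1560, -3.3404, 1.5166)
step 5: θ'=1.8916 (R=0.6667) → pose (0.1230, -3.0941, 1.8916)
step 6: θ'=-0.1084 (R=-0.7500) → pose (0.9158, -2.1120, -0.1084)

(0.9158, -2.1120, -0.1084)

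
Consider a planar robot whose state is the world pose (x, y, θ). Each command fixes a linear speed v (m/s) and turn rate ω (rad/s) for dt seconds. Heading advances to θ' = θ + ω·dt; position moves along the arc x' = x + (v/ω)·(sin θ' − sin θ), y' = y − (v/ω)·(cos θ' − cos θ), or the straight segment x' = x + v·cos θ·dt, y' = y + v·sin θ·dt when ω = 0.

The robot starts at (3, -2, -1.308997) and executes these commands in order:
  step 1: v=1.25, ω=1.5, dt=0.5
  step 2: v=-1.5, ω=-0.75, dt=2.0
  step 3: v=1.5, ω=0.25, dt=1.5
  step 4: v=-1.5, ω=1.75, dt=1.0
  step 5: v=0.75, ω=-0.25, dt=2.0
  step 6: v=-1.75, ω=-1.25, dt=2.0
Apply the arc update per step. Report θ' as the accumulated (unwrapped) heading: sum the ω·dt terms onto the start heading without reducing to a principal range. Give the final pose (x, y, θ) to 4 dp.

(2.8461, 1.3270, -2.9340)

step 1: θ'=-0.5590 (R=0.8333) → pose (3.3630, -2.4908, -0.5590)
step 2: θ'=-2.0590 (R=2.0000) → pose (2.6573, 0.1428, -2.0590)
step 3: θ'=-1.6840 (R=6.0000) → pose (1.9948, -1.9936, -1.6840)
step 4: θ'=0.0660 (R=-0.8571) → pose (1.0866, -1.0415, 0.0660)
step 5: θ'=-0.4340 (R=-3.0000) → pose (2.5460, -1.3131, -0.4340)
step 6: θ'=-2.9340 (R=1.4000) → pose (2.8461, 1.3270, -2.9340)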